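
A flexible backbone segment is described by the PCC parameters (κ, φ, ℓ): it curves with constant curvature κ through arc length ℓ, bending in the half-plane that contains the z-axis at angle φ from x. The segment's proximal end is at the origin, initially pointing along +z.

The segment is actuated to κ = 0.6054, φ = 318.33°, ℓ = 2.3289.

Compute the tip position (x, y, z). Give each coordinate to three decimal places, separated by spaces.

θ = κ·ℓ = 0.6054 × 2.3289 = 1.40992 rad
ρ = (1 − cos θ)/κ = (1 − 0.16019)/0.6054 = 1.38720
z = sin θ / κ = 0.98709/0.6054 = 1.63047
x = ρ cos φ = 1.38720 × cos(318.33°) = 1.03622
y = ρ sin φ = 1.38720 × sin(318.33°) = -0.92227

1.036 -0.922 1.630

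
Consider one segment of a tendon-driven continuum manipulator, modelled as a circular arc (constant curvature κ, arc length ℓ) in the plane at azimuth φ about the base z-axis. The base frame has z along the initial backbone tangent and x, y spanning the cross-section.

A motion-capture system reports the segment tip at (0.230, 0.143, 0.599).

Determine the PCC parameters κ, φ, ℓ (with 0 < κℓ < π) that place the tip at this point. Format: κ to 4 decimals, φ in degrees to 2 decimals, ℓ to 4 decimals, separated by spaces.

ρ = √(x²+y²) = √(0.230² + 0.143²) = 0.27083
φ = atan2(y, x) mod 360° = atan2(0.143, 0.230) = 31.8708°
|p|² = ρ² + z² = 0.27083² + 0.599² = 0.43215
κ = 2ρ / |p|² = 2×0.27083 / 0.43215 = 1.25341
θ = 2·atan2(ρ, z) = 2·atan2(0.27083, 0.599) = 0.84926 rad
ℓ = θ/κ = 0.84926/1.25341 = 0.67756

1.2534 31.87 0.6776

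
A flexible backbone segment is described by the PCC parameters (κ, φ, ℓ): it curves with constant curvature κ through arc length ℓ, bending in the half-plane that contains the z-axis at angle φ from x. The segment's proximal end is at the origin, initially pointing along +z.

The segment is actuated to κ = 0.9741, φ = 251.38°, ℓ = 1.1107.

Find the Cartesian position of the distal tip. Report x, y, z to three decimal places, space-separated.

-0.174 -0.516 0.906

θ = κ·ℓ = 0.9741 × 1.1107 = 1.08193 rad
ρ = (1 − cos θ)/κ = (1 − 0.46962)/0.9741 = 0.54448
z = sin θ / κ = 0.88287/0.9741 = 0.90634
x = ρ cos φ = 0.54448 × cos(251.38°) = -0.17385
y = ρ sin φ = 0.54448 × sin(251.38°) = -0.51598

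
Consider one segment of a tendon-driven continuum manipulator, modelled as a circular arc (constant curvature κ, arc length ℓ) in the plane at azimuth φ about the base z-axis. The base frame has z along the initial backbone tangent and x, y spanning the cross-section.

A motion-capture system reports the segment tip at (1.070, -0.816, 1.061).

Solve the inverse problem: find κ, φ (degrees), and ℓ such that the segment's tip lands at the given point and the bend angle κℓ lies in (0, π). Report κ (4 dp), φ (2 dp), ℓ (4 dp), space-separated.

ρ = √(x²+y²) = √(1.070² + -0.816²) = 1.34564
φ = atan2(y, x) mod 360° = atan2(-0.816, 1.070) = 322.6702°
|p|² = ρ² + z² = 1.34564² + 1.061² = 2.93648
κ = 2ρ / |p|² = 2×1.34564 / 2.93648 = 0.91650
θ = 2·atan2(ρ, z) = 2·atan2(1.34564, 1.061) = 1.80625 rad
ℓ = θ/κ = 1.80625/0.91650 = 1.97081

0.9165 322.67 1.9708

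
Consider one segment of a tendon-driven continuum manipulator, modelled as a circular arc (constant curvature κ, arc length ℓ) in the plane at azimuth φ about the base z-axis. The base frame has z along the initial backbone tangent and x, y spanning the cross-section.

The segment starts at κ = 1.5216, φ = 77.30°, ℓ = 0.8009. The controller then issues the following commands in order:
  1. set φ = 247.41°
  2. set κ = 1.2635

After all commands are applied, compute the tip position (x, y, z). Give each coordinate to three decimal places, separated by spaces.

initial: κ=1.5216, φ=77.30°, ℓ=0.8009
cmd 1: set φ=247.41° → (κ,φ,ℓ)=(1.5216,247.41°,0.8009) → tip=(-0.1654,-0.3975,0.6169)
cmd 2: set κ=1.2635 → (κ,φ,ℓ)=(1.2635,247.41°,0.8009) → tip=(-0.1428,-0.3433,0.6710)

-0.143 -0.343 0.671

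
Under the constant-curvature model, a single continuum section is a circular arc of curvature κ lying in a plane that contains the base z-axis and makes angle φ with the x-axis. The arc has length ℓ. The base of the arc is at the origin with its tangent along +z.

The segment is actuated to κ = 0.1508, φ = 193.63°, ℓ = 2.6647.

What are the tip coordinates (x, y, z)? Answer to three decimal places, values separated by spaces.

θ = κ·ℓ = 0.1508 × 2.6647 = 0.40184 rad
ρ = (1 − cos θ)/κ = (1 − 0.92034)/0.1508 = 0.52822
z = sin θ / κ = 0.39111/0.1508 = 2.59356
x = ρ cos φ = 0.52822 × cos(193.63°) = -0.51335
y = ρ sin φ = 0.52822 × sin(193.63°) = -0.12448

-0.513 -0.124 2.594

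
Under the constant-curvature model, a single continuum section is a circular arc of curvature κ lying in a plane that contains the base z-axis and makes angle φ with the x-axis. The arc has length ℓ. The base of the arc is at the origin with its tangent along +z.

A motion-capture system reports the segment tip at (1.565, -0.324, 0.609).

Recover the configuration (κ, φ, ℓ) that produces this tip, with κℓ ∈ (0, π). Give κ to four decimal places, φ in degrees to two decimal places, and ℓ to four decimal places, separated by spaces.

1.0927 348.30 2.2086

ρ = √(x²+y²) = √(1.565² + -0.324²) = 1.59819
φ = atan2(y, x) mod 360° = atan2(-0.324, 1.565) = 348.3034°
|p|² = ρ² + z² = 1.59819² + 0.609² = 2.92508
κ = 2ρ / |p|² = 2×1.59819 / 2.92508 = 1.09275
θ = 2·atan2(ρ, z) = 2·atan2(1.59819, 0.609) = 2.41345 rad
ℓ = θ/κ = 2.41345/1.09275 = 2.20861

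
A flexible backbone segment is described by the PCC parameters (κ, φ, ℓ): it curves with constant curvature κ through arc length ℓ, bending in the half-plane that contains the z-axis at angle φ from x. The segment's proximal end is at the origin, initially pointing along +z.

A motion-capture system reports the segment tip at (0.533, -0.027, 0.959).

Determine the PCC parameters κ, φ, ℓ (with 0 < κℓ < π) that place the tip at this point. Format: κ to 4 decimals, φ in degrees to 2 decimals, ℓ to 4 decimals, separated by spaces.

ρ = √(x²+y²) = √(0.533² + -0.027²) = 0.53368
φ = atan2(y, x) mod 360° = atan2(-0.027, 0.533) = 357.1001°
|p|² = ρ² + z² = 0.53368² + 0.959² = 1.20450
κ = 2ρ / |p|² = 2×0.53368 / 1.20450 = 0.88615
θ = 2·atan2(ρ, z) = 2·atan2(0.53368, 0.959) = 1.01564 rad
ℓ = θ/κ = 1.01564/0.88615 = 1.14613

0.8862 357.10 1.1461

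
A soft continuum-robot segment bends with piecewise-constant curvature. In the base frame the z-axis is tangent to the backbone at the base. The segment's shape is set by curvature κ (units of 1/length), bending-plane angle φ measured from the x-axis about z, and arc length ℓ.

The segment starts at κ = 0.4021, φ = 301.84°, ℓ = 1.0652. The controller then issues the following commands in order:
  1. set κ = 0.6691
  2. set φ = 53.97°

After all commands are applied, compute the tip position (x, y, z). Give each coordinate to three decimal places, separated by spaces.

initial: κ=0.4021, φ=301.84°, ℓ=1.0652
cmd 1: set κ=0.6691 → (κ,φ,ℓ)=(0.6691,301.84°,1.0652) → tip=(0.1919,-0.3091,0.9773)
cmd 2: set φ=53.97° → (κ,φ,ℓ)=(0.6691,53.97°,1.0652) → tip=(0.2140,0.2942,0.9773)

0.214 0.294 0.977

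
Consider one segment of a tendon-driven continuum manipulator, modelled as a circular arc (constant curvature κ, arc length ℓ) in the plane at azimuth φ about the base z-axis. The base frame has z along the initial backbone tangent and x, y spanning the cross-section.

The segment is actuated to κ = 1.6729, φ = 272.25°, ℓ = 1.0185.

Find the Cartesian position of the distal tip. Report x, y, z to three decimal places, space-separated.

θ = κ·ℓ = 1.6729 × 1.0185 = 1.70385 rad
ρ = (1 − cos θ)/κ = (1 − -0.13266)/1.6729 = 0.67706
z = sin θ / κ = 0.99116/1.6729 = 0.59248
x = ρ cos φ = 0.67706 × cos(272.25°) = 0.02658
y = ρ sin φ = 0.67706 × sin(272.25°) = -0.67654

0.027 -0.677 0.592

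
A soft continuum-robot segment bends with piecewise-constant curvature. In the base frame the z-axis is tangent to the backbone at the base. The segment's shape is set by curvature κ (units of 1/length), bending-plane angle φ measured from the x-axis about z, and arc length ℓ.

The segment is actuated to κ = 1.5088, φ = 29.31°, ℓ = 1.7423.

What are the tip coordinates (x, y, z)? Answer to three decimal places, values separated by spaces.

θ = κ·ℓ = 1.5088 × 1.7423 = 2.62878 rad
ρ = (1 − cos θ)/κ = (1 − -0.87137)/1.5088 = 1.24030
z = sin θ / κ = 0.49063/1.5088 = 0.32518
x = ρ cos φ = 1.24030 × cos(29.31°) = 1.08152
y = ρ sin φ = 1.24030 × sin(29.31°) = 0.60717

1.082 0.607 0.325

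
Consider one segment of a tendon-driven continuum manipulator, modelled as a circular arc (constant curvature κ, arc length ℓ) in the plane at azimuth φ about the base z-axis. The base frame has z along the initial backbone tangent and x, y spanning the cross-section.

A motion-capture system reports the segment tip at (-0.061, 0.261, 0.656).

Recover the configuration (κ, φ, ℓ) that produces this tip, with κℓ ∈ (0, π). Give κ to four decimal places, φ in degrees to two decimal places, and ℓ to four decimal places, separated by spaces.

ρ = √(x²+y²) = √(-0.061² + 0.261²) = 0.26803
φ = atan2(y, x) mod 360° = atan2(0.261, -0.061) = 103.1548°
|p|² = ρ² + z² = 0.26803² + 0.656² = 0.50218
κ = 2ρ / |p|² = 2×0.26803 / 0.50218 = 1.06748
θ = 2·atan2(ρ, z) = 2·atan2(0.26803, 0.656) = 0.77578 rad
ℓ = θ/κ = 0.77578/1.06748 = 0.72673

1.0675 103.15 0.7267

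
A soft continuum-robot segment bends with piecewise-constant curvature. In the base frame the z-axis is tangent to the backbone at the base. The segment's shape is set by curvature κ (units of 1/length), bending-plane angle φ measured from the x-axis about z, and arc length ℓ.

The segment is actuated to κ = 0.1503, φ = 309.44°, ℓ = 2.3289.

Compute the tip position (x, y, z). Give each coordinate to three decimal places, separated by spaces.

θ = κ·ℓ = 0.1503 × 2.3289 = 0.35003 rad
ρ = (1 − cos θ)/κ = (1 − 0.93936)/0.1503 = 0.40345
z = sin θ / κ = 0.34293/0.1503 = 2.28163
x = ρ cos φ = 0.40345 × cos(309.44°) = 0.25630
y = ρ sin φ = 0.40345 × sin(309.44°) = -0.31158

0.256 -0.312 2.282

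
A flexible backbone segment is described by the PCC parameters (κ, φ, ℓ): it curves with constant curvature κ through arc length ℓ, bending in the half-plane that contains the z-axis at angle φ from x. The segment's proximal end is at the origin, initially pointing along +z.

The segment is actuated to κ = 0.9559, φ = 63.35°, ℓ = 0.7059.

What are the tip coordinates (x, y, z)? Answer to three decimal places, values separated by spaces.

θ = κ·ℓ = 0.9559 × 0.7059 = 0.67477 rad
ρ = (1 − cos θ)/κ = (1 − 0.78085)/0.9559 = 0.22926
z = sin θ / κ = 0.62472/0.9559 = 0.65354
x = ρ cos φ = 0.22926 × cos(63.35°) = 0.10283
y = ρ sin φ = 0.22926 × sin(63.35°) = 0.20490

0.103 0.205 0.654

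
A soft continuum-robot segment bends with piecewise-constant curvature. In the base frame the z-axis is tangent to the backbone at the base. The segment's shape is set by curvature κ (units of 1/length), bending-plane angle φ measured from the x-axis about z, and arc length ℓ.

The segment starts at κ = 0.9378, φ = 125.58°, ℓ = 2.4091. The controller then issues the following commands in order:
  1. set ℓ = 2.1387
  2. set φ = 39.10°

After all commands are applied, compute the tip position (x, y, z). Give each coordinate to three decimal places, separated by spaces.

1.176 0.956 0.967

initial: κ=0.9378, φ=125.58°, ℓ=2.4091
cmd 1: set ℓ=2.1387 → (κ,φ,ℓ)=(0.9378,125.58°,2.1387) → tip=(-0.8818,1.2326,0.9671)
cmd 2: set φ=39.10° → (κ,φ,ℓ)=(0.9378,39.10°,2.1387) → tip=(1.1762,0.9558,0.9671)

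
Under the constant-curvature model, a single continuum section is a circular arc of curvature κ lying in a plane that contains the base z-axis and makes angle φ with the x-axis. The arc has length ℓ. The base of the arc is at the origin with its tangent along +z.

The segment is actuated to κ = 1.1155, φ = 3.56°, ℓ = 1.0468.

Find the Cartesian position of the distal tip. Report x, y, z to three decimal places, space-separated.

0.544 0.034 0.825

θ = κ·ℓ = 1.1155 × 1.0468 = 1.16771 rad
ρ = (1 − cos θ)/κ = (1 − 0.39226)/1.1155 = 0.54481
z = sin θ / κ = 0.91985/1.1155 = 0.82461
x = ρ cos φ = 0.54481 × cos(3.56°) = 0.54376
y = ρ sin φ = 0.54481 × sin(3.56°) = 0.03383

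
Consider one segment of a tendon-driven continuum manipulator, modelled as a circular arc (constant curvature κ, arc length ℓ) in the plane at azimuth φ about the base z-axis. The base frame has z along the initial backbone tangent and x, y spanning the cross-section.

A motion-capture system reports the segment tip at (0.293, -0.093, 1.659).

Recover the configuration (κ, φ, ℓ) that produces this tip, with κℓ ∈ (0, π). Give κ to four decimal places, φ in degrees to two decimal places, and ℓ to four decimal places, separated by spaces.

0.2160 342.39 1.6967

ρ = √(x²+y²) = √(0.293² + -0.093²) = 0.30741
φ = atan2(y, x) mod 360° = atan2(-0.093, 0.293) = 342.3902°
|p|² = ρ² + z² = 0.30741² + 1.659² = 2.84678
κ = 2ρ / |p|² = 2×0.30741 / 2.84678 = 0.21597
θ = 2·atan2(ρ, z) = 2·atan2(0.30741, 1.659) = 0.36643 rad
ℓ = θ/κ = 0.36643/0.21597 = 1.69672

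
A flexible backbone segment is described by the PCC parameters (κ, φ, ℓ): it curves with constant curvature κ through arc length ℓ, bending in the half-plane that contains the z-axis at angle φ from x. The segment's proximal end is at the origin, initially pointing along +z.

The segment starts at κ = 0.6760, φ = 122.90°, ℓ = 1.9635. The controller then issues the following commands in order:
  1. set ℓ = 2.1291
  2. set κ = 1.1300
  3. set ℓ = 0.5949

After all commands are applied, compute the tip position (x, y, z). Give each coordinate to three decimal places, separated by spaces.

-0.105 0.162 0.551

initial: κ=0.6760, φ=122.90°, ℓ=1.9635
cmd 1: set ℓ=2.1291 → (κ,φ,ℓ)=(0.6760,122.90°,2.1291) → tip=(-0.6981,1.0792,1.4665)
cmd 2: set κ=1.1300 → (κ,φ,ℓ)=(1.1300,122.90°,2.1291) → tip=(-0.8370,1.2939,0.5939)
cmd 3: set ℓ=0.5949 → (κ,φ,ℓ)=(1.1300,122.90°,0.5949) → tip=(-0.1046,0.1617,0.5511)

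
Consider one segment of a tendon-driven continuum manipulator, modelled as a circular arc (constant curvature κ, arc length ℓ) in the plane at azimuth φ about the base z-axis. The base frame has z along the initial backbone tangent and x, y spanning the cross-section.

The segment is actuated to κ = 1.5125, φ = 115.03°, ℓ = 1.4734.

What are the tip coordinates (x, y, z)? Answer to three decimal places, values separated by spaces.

θ = κ·ℓ = 1.5125 × 1.4734 = 2.22852 rad
ρ = (1 − cos θ)/κ = (1 − -0.61132)/1.5125 = 1.06533
z = sin θ / κ = 0.79139/1.5125 = 0.52323
x = ρ cos φ = 1.06533 × cos(115.03°) = -0.45073
y = ρ sin φ = 1.06533 × sin(115.03°) = 0.96528

-0.451 0.965 0.523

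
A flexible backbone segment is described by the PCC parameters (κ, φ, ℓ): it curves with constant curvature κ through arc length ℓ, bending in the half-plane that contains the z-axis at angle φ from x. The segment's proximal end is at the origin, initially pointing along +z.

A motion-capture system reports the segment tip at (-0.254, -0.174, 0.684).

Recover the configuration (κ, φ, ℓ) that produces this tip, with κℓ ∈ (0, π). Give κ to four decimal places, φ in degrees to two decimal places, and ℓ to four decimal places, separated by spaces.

ρ = √(x²+y²) = √(-0.254² + -0.174²) = 0.30788
φ = atan2(y, x) mod 360° = atan2(-0.174, -0.254) = 214.4127°
|p|² = ρ² + z² = 0.30788² + 0.684² = 0.56265
κ = 2ρ / |p|² = 2×0.30788 / 0.56265 = 1.09441
θ = 2·atan2(ρ, z) = 2·atan2(0.30788, 0.684) = 0.84591 rad
ℓ = θ/κ = 0.84591/1.09441 = 0.77294

1.0944 214.41 0.7729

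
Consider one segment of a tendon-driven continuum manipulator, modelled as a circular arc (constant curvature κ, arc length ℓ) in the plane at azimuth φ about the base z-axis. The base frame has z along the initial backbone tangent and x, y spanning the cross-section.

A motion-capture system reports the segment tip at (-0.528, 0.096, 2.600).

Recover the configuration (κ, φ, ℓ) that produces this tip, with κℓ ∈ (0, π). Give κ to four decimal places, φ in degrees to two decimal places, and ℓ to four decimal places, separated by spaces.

ρ = √(x²+y²) = √(-0.528² + 0.096²) = 0.53666
φ = atan2(y, x) mod 360° = atan2(0.096, -0.528) = 169.6952°
|p|² = ρ² + z² = 0.53666² + 2.600² = 7.04800
κ = 2ρ / |p|² = 2×0.53666 / 7.04800 = 0.15229
θ = 2·atan2(ρ, z) = 2·atan2(0.53666, 2.600) = 0.40710 rad
ℓ = θ/κ = 0.40710/0.15229 = 2.67323

0.1523 169.70 2.6732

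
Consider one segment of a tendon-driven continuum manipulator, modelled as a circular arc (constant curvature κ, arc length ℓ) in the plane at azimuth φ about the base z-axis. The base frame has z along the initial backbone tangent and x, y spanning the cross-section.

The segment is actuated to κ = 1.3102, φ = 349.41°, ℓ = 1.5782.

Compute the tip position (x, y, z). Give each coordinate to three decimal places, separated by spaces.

1.108 -0.207 0.671

θ = κ·ℓ = 1.3102 × 1.5782 = 2.06776 rad
ρ = (1 − cos θ)/κ = (1 − -0.47676)/1.3102 = 1.12712
z = sin θ / κ = 0.87904/1.3102 = 0.67092
x = ρ cos φ = 1.12712 × cos(349.41°) = 1.10793
y = ρ sin φ = 1.12712 × sin(349.41°) = -0.20714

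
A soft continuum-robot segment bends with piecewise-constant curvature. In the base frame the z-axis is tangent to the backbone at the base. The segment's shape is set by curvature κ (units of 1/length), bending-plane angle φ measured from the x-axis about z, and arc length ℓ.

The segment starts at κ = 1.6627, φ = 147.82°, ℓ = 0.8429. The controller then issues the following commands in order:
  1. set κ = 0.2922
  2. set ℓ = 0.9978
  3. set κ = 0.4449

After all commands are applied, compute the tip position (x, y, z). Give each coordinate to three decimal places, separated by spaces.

initial: κ=1.6627, φ=147.82°, ℓ=0.8429
cmd 1: set κ=0.2922 → (κ,φ,ℓ)=(0.2922,147.82°,0.8429) → tip=(-0.0874,0.0550,0.8344)
cmd 2: set ℓ=0.9978 → (κ,φ,ℓ)=(0.2922,147.82°,0.9978) → tip=(-0.1222,0.0769,0.9837)
cmd 3: set κ=0.4449 → (κ,φ,ℓ)=(0.4449,147.82°,0.9978) → tip=(-0.1844,0.1160,0.9653)

-0.184 0.116 0.965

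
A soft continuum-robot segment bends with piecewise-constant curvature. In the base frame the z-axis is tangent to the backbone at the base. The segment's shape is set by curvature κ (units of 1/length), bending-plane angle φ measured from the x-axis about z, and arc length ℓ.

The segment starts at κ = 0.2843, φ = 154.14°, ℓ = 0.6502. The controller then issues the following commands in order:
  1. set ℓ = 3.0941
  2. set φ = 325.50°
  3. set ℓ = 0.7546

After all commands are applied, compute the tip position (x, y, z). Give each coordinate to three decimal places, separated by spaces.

0.066 -0.046 0.749

initial: κ=0.2843, φ=154.14°, ℓ=0.6502
cmd 1: set ℓ=3.0941 → (κ,φ,ℓ)=(0.2843,154.14°,3.0941) → tip=(-1.1476,0.5563,2.7102)
cmd 2: set φ=325.50° → (κ,φ,ℓ)=(0.2843,325.50°,3.0941) → tip=(1.0510,-0.7224,2.7102)
cmd 3: set ℓ=0.7546 → (κ,φ,ℓ)=(0.2843,325.50°,0.7546) → tip=(0.0665,-0.0457,0.7488)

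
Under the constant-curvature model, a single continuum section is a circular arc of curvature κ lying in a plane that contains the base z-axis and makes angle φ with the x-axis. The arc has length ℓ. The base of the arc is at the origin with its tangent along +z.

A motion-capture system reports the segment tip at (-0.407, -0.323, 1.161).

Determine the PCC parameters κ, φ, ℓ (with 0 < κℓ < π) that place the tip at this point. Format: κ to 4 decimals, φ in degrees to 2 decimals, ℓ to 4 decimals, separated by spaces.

0.6423 218.44 1.3103

ρ = √(x²+y²) = √(-0.407² + -0.323²) = 0.51959
φ = atan2(y, x) mod 360° = atan2(-0.323, -0.407) = 218.4359°
|p|² = ρ² + z² = 0.51959² + 1.161² = 1.61790
κ = 2ρ / |p|² = 2×0.51959 / 1.61790 = 0.64231
θ = 2·atan2(ρ, z) = 2·atan2(0.51959, 1.161) = 0.84161 rad
ℓ = θ/κ = 0.84161/0.64231 = 1.31030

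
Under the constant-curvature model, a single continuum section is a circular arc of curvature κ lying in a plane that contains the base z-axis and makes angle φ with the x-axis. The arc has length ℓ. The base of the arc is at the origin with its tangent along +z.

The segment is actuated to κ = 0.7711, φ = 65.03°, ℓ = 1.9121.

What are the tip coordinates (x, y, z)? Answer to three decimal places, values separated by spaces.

θ = κ·ℓ = 0.7711 × 1.9121 = 1.47442 rad
ρ = (1 − cos θ)/κ = (1 − 0.09623)/0.7711 = 1.17206
z = sin θ / κ = 0.99536/0.7711 = 1.29083
x = ρ cos φ = 1.17206 × cos(65.03°) = 0.49478
y = ρ sin φ = 1.17206 × sin(65.03°) = 1.06250

0.495 1.063 1.291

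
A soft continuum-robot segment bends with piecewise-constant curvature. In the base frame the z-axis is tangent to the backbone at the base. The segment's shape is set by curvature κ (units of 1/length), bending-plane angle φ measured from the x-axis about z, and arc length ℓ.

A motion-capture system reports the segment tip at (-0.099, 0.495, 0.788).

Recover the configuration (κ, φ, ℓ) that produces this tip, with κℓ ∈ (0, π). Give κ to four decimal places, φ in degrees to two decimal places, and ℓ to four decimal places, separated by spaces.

ρ = √(x²+y²) = √(-0.099² + 0.495²) = 0.50480
φ = atan2(y, x) mod 360° = atan2(0.495, -0.099) = 101.3099°
|p|² = ρ² + z² = 0.50480² + 0.788² = 0.87577
κ = 2ρ / |p|² = 2×0.50480 / 0.87577 = 1.15282
θ = 2·atan2(ρ, z) = 2·atan2(0.50480, 0.788) = 1.13950 rad
ℓ = θ/κ = 1.13950/1.15282 = 0.98844

1.1528 101.31 0.9884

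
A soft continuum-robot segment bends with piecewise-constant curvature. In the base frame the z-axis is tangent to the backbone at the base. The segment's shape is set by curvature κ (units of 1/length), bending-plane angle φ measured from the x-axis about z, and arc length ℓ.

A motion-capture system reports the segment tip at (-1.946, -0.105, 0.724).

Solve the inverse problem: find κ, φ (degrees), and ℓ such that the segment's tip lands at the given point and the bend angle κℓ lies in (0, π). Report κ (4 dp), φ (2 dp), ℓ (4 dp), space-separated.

ρ = √(x²+y²) = √(-1.946² + -0.105²) = 1.94883
φ = atan2(y, x) mod 360° = atan2(-0.105, -1.946) = 183.0885°
|p|² = ρ² + z² = 1.94883² + 0.724² = 4.32212
κ = 2ρ / |p|² = 2×1.94883 / 4.32212 = 0.90179
θ = 2·atan2(ρ, z) = 2·atan2(1.94883, 0.724) = 2.43019 rad
ℓ = θ/κ = 2.43019/0.90179 = 2.69483

0.9018 183.09 2.6948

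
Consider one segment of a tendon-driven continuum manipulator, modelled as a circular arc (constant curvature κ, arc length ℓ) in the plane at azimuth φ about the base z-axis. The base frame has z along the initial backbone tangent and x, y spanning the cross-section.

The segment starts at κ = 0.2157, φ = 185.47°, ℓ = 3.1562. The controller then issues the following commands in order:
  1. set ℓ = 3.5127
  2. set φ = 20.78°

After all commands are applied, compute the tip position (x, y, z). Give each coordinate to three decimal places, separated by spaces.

1.186 0.450 3.186

initial: κ=0.2157, φ=185.47°, ℓ=3.1562
cmd 1: set ℓ=3.5127 → (κ,φ,ℓ)=(0.2157,185.47°,3.5127) → tip=(-1.2625,-0.1209,3.1861)
cmd 2: set φ=20.78° → (κ,φ,ℓ)=(0.2157,20.78°,3.5127) → tip=(1.1858,0.4500,3.1861)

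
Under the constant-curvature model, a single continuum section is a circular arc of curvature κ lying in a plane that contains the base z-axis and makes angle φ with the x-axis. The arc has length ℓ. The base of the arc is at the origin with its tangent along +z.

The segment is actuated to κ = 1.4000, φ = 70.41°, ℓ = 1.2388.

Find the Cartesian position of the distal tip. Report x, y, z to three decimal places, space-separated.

0.278 0.782 0.705

θ = κ·ℓ = 1.4000 × 1.2388 = 1.73432 rad
ρ = (1 − cos θ)/κ = (1 − -0.16280)/1.4000 = 0.83057
z = sin θ / κ = 0.98666/1.4000 = 0.70476
x = ρ cos φ = 0.83057 × cos(70.41°) = 0.27848
y = ρ sin φ = 0.83057 × sin(70.41°) = 0.78249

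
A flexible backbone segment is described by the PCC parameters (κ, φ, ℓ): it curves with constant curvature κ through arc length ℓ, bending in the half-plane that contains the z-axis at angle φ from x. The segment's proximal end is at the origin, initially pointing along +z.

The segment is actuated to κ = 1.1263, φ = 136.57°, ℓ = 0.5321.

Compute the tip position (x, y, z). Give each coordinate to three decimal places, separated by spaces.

-0.112 0.106 0.501

θ = κ·ℓ = 1.1263 × 0.5321 = 0.59930 rad
ρ = (1 − cos θ)/κ = (1 − 0.82573)/1.1263 = 0.15473
z = sin θ / κ = 0.56407/1.1263 = 0.50082
x = ρ cos φ = 0.15473 × cos(136.57°) = -0.11237
y = ρ sin φ = 0.15473 × sin(136.57°) = 0.10637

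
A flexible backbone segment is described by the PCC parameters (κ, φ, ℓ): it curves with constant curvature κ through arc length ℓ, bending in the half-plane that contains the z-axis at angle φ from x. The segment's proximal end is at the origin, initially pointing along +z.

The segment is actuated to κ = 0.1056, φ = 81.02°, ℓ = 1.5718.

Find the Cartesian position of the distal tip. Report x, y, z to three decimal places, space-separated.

0.020 0.129 1.565

θ = κ·ℓ = 0.1056 × 1.5718 = 0.16598 rad
ρ = (1 − cos θ)/κ = (1 − 0.98626)/0.1056 = 0.13015
z = sin θ / κ = 0.16522/0.1056 = 1.56459
x = ρ cos φ = 0.13015 × cos(81.02°) = 0.02031
y = ρ sin φ = 0.13015 × sin(81.02°) = 0.12855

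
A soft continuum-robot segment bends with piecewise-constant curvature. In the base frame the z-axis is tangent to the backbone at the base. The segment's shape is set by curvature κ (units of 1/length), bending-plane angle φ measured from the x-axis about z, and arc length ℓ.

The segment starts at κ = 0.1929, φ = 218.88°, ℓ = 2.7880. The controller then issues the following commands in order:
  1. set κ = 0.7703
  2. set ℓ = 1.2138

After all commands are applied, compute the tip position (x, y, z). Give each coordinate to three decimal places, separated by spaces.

-0.410 -0.331 1.045

initial: κ=0.1929, φ=218.88°, ℓ=2.7880
cmd 1: set κ=0.7703 → (κ,φ,ℓ)=(0.7703,218.88°,2.7880) → tip=(-1.5617,-1.2592,1.0882)
cmd 2: set ℓ=1.2138 → (κ,φ,ℓ)=(0.7703,218.88°,1.2138) → tip=(-0.4105,-0.3310,1.0445)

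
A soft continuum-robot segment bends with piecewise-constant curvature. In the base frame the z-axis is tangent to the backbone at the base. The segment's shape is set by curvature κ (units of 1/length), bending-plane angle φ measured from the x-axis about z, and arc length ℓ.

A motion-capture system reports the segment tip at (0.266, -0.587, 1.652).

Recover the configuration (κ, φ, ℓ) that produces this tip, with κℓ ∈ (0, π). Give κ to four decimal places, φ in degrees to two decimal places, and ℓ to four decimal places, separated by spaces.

ρ = √(x²+y²) = √(0.266² + -0.587²) = 0.64446
φ = atan2(y, x) mod 360° = atan2(-0.587, 0.266) = 294.3777°
|p|² = ρ² + z² = 0.64446² + 1.652² = 3.14443
κ = 2ρ / |p|² = 2×0.64446 / 3.14443 = 0.40990
θ = 2·atan2(ρ, z) = 2·atan2(0.64446, 1.652) = 0.74390 rad
ℓ = θ/κ = 0.74390/0.40990 = 1.81481

0.4099 294.38 1.8148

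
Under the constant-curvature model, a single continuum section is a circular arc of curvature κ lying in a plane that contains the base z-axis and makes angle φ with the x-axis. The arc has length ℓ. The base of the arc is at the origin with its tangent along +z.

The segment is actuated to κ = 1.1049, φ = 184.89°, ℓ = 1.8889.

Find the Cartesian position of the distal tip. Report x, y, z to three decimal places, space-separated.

θ = κ·ℓ = 1.1049 × 1.8889 = 2.08705 rad
ρ = (1 − cos θ)/κ = (1 − -0.49362)/1.1049 = 1.35182
z = sin θ / κ = 0.86968/1.1049 = 0.78711
x = ρ cos φ = 1.35182 × cos(184.89°) = -1.34690
y = ρ sin φ = 1.35182 × sin(184.89°) = -0.11523

-1.347 -0.115 0.787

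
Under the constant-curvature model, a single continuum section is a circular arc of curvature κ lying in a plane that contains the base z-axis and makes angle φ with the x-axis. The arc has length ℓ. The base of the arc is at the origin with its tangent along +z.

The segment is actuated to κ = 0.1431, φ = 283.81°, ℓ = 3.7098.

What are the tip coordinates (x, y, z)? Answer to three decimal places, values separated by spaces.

0.230 -0.934 3.538

θ = κ·ℓ = 0.1431 × 3.7098 = 0.53087 rad
ρ = (1 − cos θ)/κ = (1 − 0.86237)/0.1431 = 0.96180
z = sin θ / κ = 0.50629/0.1431 = 3.53799
x = ρ cos φ = 0.96180 × cos(283.81°) = 0.22959
y = ρ sin φ = 0.96180 × sin(283.81°) = -0.93400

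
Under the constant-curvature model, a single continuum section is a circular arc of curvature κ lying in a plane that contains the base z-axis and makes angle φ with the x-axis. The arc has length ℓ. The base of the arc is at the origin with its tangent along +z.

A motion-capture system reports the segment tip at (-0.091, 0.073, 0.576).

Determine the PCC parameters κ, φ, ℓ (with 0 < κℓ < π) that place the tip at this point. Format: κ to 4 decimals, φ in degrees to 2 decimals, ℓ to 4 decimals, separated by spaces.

0.6755 141.26 0.5916

ρ = √(x²+y²) = √(-0.091² + 0.073²) = 0.11666
φ = atan2(y, x) mod 360° = atan2(0.073, -0.091) = 141.2635°
|p|² = ρ² + z² = 0.11666² + 0.576² = 0.34539
κ = 2ρ / |p|² = 2×0.11666 / 0.34539 = 0.67555
θ = 2·atan2(ρ, z) = 2·atan2(0.11666, 0.576) = 0.39967 rad
ℓ = θ/κ = 0.39967/0.67555 = 0.59163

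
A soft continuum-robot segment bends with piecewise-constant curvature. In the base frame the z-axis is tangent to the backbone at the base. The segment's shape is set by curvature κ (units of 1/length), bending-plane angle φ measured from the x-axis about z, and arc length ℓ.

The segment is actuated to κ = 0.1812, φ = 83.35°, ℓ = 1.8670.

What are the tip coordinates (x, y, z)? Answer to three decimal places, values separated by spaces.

θ = κ·ℓ = 0.1812 × 1.8670 = 0.33830 rad
ρ = (1 − cos θ)/κ = (1 − 0.94332)/0.1812 = 0.31280
z = sin θ / κ = 0.33188/0.1812 = 1.83159
x = ρ cos φ = 0.31280 × cos(83.35°) = 0.03622
y = ρ sin φ = 0.31280 × sin(83.35°) = 0.31070

0.036 0.311 1.832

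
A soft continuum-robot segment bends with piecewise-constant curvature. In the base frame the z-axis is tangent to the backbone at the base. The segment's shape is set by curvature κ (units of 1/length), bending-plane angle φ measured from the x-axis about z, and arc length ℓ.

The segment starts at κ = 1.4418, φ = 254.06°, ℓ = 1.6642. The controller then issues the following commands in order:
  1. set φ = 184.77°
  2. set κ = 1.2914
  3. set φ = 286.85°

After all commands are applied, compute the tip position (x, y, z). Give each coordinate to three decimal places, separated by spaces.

initial: κ=1.4418, φ=254.06°, ℓ=1.6642
cmd 1: set φ=184.77° → (κ,φ,ℓ)=(1.4418,184.77°,1.6642) → tip=(-1.2006,-0.1002,0.4688)
cmd 2: set κ=1.2914 → (κ,φ,ℓ)=(1.2914,184.77°,1.6642) → tip=(-1.1935,-0.0996,0.6484)
cmd 3: set φ=286.85° → (κ,φ,ℓ)=(1.2914,286.85°,1.6642) → tip=(0.3472,-1.1462,0.6484)

0.347 -1.146 0.648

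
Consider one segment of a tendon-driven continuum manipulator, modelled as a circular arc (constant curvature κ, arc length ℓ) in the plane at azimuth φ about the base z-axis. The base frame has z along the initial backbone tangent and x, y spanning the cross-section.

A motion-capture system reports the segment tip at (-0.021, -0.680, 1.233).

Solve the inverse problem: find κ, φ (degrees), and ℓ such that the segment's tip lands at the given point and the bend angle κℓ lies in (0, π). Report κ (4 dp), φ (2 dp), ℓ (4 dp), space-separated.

0.6861 268.23 1.4697

ρ = √(x²+y²) = √(-0.021² + -0.680²) = 0.68032
φ = atan2(y, x) mod 360° = atan2(-0.680, -0.021) = 268.2311°
|p|² = ρ² + z² = 0.68032² + 1.233² = 1.98313
κ = 2ρ / |p|² = 2×0.68032 / 1.98313 = 0.68611
θ = 2·atan2(ρ, z) = 2·atan2(0.68032, 1.233) = 1.00839 rad
ℓ = θ/κ = 1.00839/0.68611 = 1.46972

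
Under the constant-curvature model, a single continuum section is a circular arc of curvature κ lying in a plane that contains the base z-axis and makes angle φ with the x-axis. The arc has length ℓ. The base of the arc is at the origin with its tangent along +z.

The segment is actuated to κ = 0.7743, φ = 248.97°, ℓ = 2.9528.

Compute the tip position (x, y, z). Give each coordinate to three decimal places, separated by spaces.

θ = κ·ℓ = 0.7743 × 2.9528 = 2.28635 rad
ρ = (1 − cos θ)/κ = (1 − -0.65604)/0.7743 = 2.13875
z = sin θ / κ = 0.75473/0.7743 = 0.97472
x = ρ cos φ = 2.13875 × cos(248.97°) = -0.76751
y = ρ sin φ = 2.13875 × sin(248.97°) = -1.99630

-0.768 -1.996 0.975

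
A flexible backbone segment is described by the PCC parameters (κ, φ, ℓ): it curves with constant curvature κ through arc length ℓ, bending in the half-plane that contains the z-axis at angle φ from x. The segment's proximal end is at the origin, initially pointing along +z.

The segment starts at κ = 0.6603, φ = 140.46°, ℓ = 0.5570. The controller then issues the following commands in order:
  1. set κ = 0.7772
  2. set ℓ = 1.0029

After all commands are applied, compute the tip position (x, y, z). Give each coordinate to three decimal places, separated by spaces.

initial: κ=0.6603, φ=140.46°, ℓ=0.5570
cmd 1: set κ=0.7772 → (κ,φ,ℓ)=(0.7772,140.46°,0.5570) → tip=(-0.0915,0.0756,0.5398)
cmd 2: set ℓ=1.0029 → (κ,φ,ℓ)=(0.7772,140.46°,1.0029) → tip=(-0.2865,0.2365,0.9044)

-0.286 0.236 0.904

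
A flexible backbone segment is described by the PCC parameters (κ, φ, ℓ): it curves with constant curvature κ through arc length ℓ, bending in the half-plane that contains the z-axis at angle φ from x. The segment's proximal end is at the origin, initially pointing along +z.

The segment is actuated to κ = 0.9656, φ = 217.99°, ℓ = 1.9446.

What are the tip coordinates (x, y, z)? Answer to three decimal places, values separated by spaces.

θ = κ·ℓ = 0.9656 × 1.9446 = 1.87771 rad
ρ = (1 − cos θ)/κ = (1 − -0.30211)/0.9656 = 1.34850
z = sin θ / κ = 0.95327/0.9656 = 0.98723
x = ρ cos φ = 1.34850 × cos(217.99°) = -1.06278
y = ρ sin φ = 1.34850 × sin(217.99°) = -0.83004

-1.063 -0.830 0.987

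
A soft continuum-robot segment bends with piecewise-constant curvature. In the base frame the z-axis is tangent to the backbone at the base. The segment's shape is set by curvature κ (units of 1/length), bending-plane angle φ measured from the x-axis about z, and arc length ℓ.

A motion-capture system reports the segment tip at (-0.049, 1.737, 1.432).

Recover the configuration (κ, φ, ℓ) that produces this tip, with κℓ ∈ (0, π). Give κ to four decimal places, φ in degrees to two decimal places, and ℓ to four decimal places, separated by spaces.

0.6855 91.62 2.5721

ρ = √(x²+y²) = √(-0.049² + 1.737²) = 1.73769
φ = atan2(y, x) mod 360° = atan2(1.737, -0.049) = 91.6159°
|p|² = ρ² + z² = 1.73769² + 1.432² = 5.07019
κ = 2ρ / |p|² = 2×1.73769 / 5.07019 = 0.68545
θ = 2·atan2(ρ, z) = 2·atan2(1.73769, 1.432) = 1.76309 rad
ℓ = θ/κ = 1.76309/0.68545 = 2.57214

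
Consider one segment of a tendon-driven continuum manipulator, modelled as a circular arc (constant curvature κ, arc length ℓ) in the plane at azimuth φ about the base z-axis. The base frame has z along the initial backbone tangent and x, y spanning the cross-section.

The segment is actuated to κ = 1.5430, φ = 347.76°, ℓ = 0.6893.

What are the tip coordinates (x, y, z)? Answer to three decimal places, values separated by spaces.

θ = κ·ℓ = 1.5430 × 0.6893 = 1.06359 rad
ρ = (1 − cos θ)/κ = (1 − 0.48574)/1.5430 = 0.33329
z = sin θ / κ = 0.87410/1.5430 = 0.56650
x = ρ cos φ = 0.33329 × cos(347.76°) = 0.32571
y = ρ sin φ = 0.33329 × sin(347.76°) = -0.07066

0.326 -0.071 0.566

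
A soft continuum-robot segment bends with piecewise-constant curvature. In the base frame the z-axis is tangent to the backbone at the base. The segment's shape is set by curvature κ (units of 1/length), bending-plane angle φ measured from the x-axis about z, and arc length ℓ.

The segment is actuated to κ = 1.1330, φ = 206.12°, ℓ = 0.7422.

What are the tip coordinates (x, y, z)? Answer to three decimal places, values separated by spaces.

θ = κ·ℓ = 1.1330 × 0.7422 = 0.84091 rad
ρ = (1 − cos θ)/κ = (1 − 0.66678)/1.1330 = 0.29410
z = sin θ / κ = 0.74525/1.1330 = 0.65777
x = ρ cos φ = 0.29410 × cos(206.12°) = -0.26407
y = ρ sin φ = 0.29410 × sin(206.12°) = -0.12948

-0.264 -0.129 0.658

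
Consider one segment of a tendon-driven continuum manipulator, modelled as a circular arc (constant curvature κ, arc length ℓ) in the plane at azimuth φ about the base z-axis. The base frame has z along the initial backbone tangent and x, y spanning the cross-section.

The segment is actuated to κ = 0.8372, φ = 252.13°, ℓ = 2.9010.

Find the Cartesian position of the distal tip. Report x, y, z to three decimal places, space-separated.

-0.644 -1.997 0.781

θ = κ·ℓ = 0.8372 × 2.9010 = 2.42872 rad
ρ = (1 − cos θ)/κ = (1 − -0.75648)/0.8372 = 2.09805
z = sin θ / κ = 0.65401/0.8372 = 0.78119
x = ρ cos φ = 2.09805 × cos(252.13°) = -0.64380
y = ρ sin φ = 2.09805 × sin(252.13°) = -1.99683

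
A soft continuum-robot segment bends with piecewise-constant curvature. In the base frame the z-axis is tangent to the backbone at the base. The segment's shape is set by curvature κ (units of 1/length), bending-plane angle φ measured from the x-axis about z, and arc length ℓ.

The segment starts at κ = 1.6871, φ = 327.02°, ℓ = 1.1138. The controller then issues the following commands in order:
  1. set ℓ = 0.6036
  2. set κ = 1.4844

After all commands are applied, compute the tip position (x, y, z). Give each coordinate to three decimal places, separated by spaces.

0.212 -0.138 0.526

initial: κ=1.6871, φ=327.02°, ℓ=1.1138
cmd 1: set ℓ=0.6036 → (κ,φ,ℓ)=(1.6871,327.02°,0.6036) → tip=(0.2363,-0.1533,0.5046)
cmd 2: set κ=1.4844 → (κ,φ,ℓ)=(1.4844,327.02°,0.6036) → tip=(0.2121,-0.1376,0.5260)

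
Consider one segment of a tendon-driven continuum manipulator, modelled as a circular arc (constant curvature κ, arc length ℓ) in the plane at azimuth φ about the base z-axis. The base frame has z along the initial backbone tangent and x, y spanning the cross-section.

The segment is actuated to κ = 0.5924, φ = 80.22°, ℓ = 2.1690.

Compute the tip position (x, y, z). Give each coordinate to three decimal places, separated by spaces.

0.206 1.194 1.620

θ = κ·ℓ = 0.5924 × 2.1690 = 1.28492 rad
ρ = (1 − cos θ)/κ = (1 − 0.28200)/0.5924 = 1.21201
z = sin θ / κ = 0.95941/0.5924 = 1.61954
x = ρ cos φ = 1.21201 × cos(80.22°) = 0.20588
y = ρ sin φ = 1.21201 × sin(80.22°) = 1.19440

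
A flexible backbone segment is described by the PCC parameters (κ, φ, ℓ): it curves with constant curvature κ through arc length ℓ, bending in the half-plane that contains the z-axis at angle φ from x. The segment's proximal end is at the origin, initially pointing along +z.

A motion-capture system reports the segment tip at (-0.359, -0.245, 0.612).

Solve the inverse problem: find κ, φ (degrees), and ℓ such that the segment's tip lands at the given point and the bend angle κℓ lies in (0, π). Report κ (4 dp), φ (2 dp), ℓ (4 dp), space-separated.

1.5428 214.31 0.8006

ρ = √(x²+y²) = √(-0.359² + -0.245²) = 0.43463
φ = atan2(y, x) mod 360° = atan2(-0.245, -0.359) = 214.3116°
|p|² = ρ² + z² = 0.43463² + 0.612² = 0.56345
κ = 2ρ / |p|² = 2×0.43463 / 0.56345 = 1.54276
θ = 2·atan2(ρ, z) = 2·atan2(0.43463, 0.612) = 1.23506 rad
ℓ = θ/κ = 1.23506/1.54276 = 0.80055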